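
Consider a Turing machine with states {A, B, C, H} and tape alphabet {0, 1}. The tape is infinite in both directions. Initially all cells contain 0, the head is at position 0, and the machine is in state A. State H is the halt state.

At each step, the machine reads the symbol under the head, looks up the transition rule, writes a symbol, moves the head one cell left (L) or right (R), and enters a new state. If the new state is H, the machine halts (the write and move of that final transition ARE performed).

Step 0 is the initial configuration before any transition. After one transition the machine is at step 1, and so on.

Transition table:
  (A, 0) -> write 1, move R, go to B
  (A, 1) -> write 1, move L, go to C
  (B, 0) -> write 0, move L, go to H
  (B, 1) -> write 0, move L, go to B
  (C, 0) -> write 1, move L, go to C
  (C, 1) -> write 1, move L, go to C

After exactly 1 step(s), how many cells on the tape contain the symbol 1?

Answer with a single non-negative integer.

Answer: 1

Derivation:
Step 1: in state A at pos 0, read 0 -> (A,0)->write 1,move R,goto B. Now: state=B, head=1, tape[-1..2]=0100 (head:   ^)
Cells containing 1 after step 1: {0} -> 1 cell(s)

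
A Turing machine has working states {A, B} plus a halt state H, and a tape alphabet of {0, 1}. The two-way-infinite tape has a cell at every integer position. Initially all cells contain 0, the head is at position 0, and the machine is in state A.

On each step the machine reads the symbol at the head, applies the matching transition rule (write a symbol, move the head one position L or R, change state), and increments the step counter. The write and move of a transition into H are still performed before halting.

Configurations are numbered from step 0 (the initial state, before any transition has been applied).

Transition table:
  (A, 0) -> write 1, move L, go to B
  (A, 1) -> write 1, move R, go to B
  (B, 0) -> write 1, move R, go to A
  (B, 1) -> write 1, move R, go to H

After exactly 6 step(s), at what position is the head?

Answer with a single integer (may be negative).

Answer: 2

Derivation:
Step 1: in state A at pos 0, read 0 -> (A,0)->write 1,move L,goto B. Now: state=B, head=-1, tape[-2..1]=0010 (head:  ^)
Step 2: in state B at pos -1, read 0 -> (B,0)->write 1,move R,goto A. Now: state=A, head=0, tape[-2..1]=0110 (head:   ^)
Step 3: in state A at pos 0, read 1 -> (A,1)->write 1,move R,goto B. Now: state=B, head=1, tape[-2..2]=01100 (head:    ^)
Step 4: in state B at pos 1, read 0 -> (B,0)->write 1,move R,goto A. Now: state=A, head=2, tape[-2..3]=011100 (head:     ^)
Step 5: in state A at pos 2, read 0 -> (A,0)->write 1,move L,goto B. Now: state=B, head=1, tape[-2..3]=011110 (head:    ^)
Step 6: in state B at pos 1, read 1 -> (B,1)->write 1,move R,goto H. Now: state=H, head=2, tape[-2..3]=011110 (head:     ^)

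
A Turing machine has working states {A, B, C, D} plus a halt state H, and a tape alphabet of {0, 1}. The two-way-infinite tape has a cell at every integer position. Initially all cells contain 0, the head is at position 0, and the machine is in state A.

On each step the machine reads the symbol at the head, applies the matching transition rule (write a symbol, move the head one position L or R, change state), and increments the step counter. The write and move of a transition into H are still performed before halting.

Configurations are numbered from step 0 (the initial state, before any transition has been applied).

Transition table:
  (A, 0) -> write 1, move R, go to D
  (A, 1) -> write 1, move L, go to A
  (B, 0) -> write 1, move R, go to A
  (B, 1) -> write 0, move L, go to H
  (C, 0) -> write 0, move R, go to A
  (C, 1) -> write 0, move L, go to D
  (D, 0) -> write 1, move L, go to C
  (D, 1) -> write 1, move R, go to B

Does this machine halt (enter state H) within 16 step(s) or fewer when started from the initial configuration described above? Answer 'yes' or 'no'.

Answer: yes

Derivation:
Step 1: in state A at pos 0, read 0 -> (A,0)->write 1,move R,goto D. Now: state=D, head=1, tape[-1..2]=0100 (head:   ^)
Step 2: in state D at pos 1, read 0 -> (D,0)->write 1,move L,goto C. Now: state=C, head=0, tape[-1..2]=0110 (head:  ^)
Step 3: in state C at pos 0, read 1 -> (C,1)->write 0,move L,goto D. Now: state=D, head=-1, tape[-2..2]=00010 (head:  ^)
Step 4: in state D at pos -1, read 0 -> (D,0)->write 1,move L,goto C. Now: state=C, head=-2, tape[-3..2]=001010 (head:  ^)
Step 5: in state C at pos -2, read 0 -> (C,0)->write 0,move R,goto A. Now: state=A, head=-1, tape[-3..2]=001010 (head:   ^)
Step 6: in state A at pos -1, read 1 -> (A,1)->write 1,move L,goto A. Now: state=A, head=-2, tape[-3..2]=001010 (head:  ^)
Step 7: in state A at pos -2, read 0 -> (A,0)->write 1,move R,goto D. Now: state=D, head=-1, tape[-3..2]=011010 (head:   ^)
Step 8: in state D at pos -1, read 1 -> (D,1)->write 1,move R,goto B. Now: state=B, head=0, tape[-3..2]=011010 (head:    ^)
Step 9: in state B at pos 0, read 0 -> (B,0)->write 1,move R,goto A. Now: state=A, head=1, tape[-3..2]=011110 (head:     ^)
Step 10: in state A at pos 1, read 1 -> (A,1)->write 1,move L,goto A. Now: state=A, head=0, tape[-3..2]=011110 (head:    ^)
Step 11: in state A at pos 0, read 1 -> (A,1)->write 1,move L,goto A. Now: state=A, head=-1, tape[-3..2]=011110 (head:   ^)
Step 12: in state A at pos -1, read 1 -> (A,1)->write 1,move L,goto A. Now: state=A, head=-2, tape[-3..2]=011110 (head:  ^)
Step 13: in state A at pos -2, read 1 -> (A,1)->write 1,move L,goto A. Now: state=A, head=-3, tape[-4..2]=0011110 (head:  ^)
Step 14: in state A at pos -3, read 0 -> (A,0)->write 1,move R,goto D. Now: state=D, head=-2, tape[-4..2]=0111110 (head:   ^)
Step 15: in state D at pos -2, read 1 -> (D,1)->write 1,move R,goto B. Now: state=B, head=-1, tape[-4..2]=0111110 (head:    ^)
Step 16: in state B at pos -1, read 1 -> (B,1)->write 0,move L,goto H. Now: state=H, head=-2, tape[-4..2]=0110110 (head:   ^)
State H reached at step 16; 16 <= 16 -> yes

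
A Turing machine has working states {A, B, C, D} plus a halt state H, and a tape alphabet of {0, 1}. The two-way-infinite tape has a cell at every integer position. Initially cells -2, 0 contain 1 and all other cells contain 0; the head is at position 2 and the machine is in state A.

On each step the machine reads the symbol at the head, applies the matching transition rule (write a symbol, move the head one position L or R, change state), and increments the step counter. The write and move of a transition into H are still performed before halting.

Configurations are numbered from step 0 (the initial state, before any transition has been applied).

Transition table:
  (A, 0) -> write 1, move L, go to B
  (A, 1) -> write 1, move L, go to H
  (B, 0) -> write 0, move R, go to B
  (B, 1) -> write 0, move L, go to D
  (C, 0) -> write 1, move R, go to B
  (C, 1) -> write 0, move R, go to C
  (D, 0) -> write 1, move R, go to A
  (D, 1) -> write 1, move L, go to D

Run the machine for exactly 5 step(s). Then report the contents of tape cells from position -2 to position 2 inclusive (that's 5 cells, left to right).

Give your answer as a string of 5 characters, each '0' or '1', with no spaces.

Answer: 10111

Derivation:
Step 1: in state A at pos 2, read 0 -> (A,0)->write 1,move L,goto B. Now: state=B, head=1, tape[-3..3]=0101010 (head:     ^)
Step 2: in state B at pos 1, read 0 -> (B,0)->write 0,move R,goto B. Now: state=B, head=2, tape[-3..3]=0101010 (head:      ^)
Step 3: in state B at pos 2, read 1 -> (B,1)->write 0,move L,goto D. Now: state=D, head=1, tape[-3..3]=0101000 (head:     ^)
Step 4: in state D at pos 1, read 0 -> (D,0)->write 1,move R,goto A. Now: state=A, head=2, tape[-3..3]=0101100 (head:      ^)
Step 5: in state A at pos 2, read 0 -> (A,0)->write 1,move L,goto B. Now: state=B, head=1, tape[-3..3]=0101110 (head:     ^)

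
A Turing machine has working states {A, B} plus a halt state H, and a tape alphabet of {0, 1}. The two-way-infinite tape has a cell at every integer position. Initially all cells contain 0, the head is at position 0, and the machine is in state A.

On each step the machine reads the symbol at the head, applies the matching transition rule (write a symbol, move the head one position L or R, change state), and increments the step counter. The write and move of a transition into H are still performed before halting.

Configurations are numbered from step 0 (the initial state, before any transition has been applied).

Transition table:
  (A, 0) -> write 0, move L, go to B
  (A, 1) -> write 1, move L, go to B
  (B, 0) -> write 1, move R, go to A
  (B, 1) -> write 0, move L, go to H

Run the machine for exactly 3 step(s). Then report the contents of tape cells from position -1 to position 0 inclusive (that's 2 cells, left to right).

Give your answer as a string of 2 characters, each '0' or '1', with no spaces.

Step 1: in state A at pos 0, read 0 -> (A,0)->write 0,move L,goto B. Now: state=B, head=-1, tape[-2..1]=0000 (head:  ^)
Step 2: in state B at pos -1, read 0 -> (B,0)->write 1,move R,goto A. Now: state=A, head=0, tape[-2..1]=0100 (head:   ^)
Step 3: in state A at pos 0, read 0 -> (A,0)->write 0,move L,goto B. Now: state=B, head=-1, tape[-2..1]=0100 (head:  ^)

Answer: 10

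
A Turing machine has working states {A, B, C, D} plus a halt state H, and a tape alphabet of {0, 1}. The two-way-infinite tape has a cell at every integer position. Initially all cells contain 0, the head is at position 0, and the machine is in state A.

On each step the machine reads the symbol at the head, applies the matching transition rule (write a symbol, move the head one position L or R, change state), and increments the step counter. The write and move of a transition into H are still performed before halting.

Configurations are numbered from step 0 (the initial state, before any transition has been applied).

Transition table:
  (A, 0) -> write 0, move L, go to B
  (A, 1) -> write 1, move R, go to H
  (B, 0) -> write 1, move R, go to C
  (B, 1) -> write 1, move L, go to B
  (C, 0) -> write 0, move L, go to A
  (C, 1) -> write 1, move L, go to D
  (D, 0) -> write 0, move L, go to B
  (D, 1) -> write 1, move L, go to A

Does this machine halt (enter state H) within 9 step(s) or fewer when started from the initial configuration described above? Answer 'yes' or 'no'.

Answer: yes

Derivation:
Step 1: in state A at pos 0, read 0 -> (A,0)->write 0,move L,goto B. Now: state=B, head=-1, tape[-2..1]=0000 (head:  ^)
Step 2: in state B at pos -1, read 0 -> (B,0)->write 1,move R,goto C. Now: state=C, head=0, tape[-2..1]=0100 (head:   ^)
Step 3: in state C at pos 0, read 0 -> (C,0)->write 0,move L,goto A. Now: state=A, head=-1, tape[-2..1]=0100 (head:  ^)
Step 4: in state A at pos -1, read 1 -> (A,1)->write 1,move R,goto H. Now: state=H, head=0, tape[-2..1]=0100 (head:   ^)
State H reached at step 4; 4 <= 9 -> yes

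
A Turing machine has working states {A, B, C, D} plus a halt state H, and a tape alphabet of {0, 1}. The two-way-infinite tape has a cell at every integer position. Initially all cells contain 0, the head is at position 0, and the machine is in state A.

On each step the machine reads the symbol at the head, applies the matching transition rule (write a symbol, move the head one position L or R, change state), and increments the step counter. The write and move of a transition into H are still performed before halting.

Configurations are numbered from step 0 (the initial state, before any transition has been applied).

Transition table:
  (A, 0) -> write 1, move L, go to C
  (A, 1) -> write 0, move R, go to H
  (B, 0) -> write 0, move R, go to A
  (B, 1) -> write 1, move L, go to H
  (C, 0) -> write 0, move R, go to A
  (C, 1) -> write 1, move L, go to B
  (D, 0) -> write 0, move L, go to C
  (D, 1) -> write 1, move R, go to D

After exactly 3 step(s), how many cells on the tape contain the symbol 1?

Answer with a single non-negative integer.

Answer: 0

Derivation:
Step 1: in state A at pos 0, read 0 -> (A,0)->write 1,move L,goto C. Now: state=C, head=-1, tape[-2..1]=0010 (head:  ^)
Step 2: in state C at pos -1, read 0 -> (C,0)->write 0,move R,goto A. Now: state=A, head=0, tape[-2..1]=0010 (head:   ^)
Step 3: in state A at pos 0, read 1 -> (A,1)->write 0,move R,goto H. Now: state=H, head=1, tape[-2..2]=00000 (head:    ^)
No cell contains 1 after step 3 -> 0 cell(s)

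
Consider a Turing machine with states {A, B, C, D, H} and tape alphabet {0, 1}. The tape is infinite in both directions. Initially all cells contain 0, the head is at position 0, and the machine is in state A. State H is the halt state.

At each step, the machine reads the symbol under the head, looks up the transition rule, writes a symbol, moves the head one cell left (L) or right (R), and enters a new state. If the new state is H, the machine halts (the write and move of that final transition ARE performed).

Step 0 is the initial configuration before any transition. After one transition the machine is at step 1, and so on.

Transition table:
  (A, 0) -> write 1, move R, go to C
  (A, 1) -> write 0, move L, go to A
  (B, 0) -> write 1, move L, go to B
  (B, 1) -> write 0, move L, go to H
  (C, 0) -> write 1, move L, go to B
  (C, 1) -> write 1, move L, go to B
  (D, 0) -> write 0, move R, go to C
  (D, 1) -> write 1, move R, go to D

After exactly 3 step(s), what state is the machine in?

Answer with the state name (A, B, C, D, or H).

Step 1: in state A at pos 0, read 0 -> (A,0)->write 1,move R,goto C. Now: state=C, head=1, tape[-1..2]=0100 (head:   ^)
Step 2: in state C at pos 1, read 0 -> (C,0)->write 1,move L,goto B. Now: state=B, head=0, tape[-1..2]=0110 (head:  ^)
Step 3: in state B at pos 0, read 1 -> (B,1)->write 0,move L,goto H. Now: state=H, head=-1, tape[-2..2]=00010 (head:  ^)

Answer: H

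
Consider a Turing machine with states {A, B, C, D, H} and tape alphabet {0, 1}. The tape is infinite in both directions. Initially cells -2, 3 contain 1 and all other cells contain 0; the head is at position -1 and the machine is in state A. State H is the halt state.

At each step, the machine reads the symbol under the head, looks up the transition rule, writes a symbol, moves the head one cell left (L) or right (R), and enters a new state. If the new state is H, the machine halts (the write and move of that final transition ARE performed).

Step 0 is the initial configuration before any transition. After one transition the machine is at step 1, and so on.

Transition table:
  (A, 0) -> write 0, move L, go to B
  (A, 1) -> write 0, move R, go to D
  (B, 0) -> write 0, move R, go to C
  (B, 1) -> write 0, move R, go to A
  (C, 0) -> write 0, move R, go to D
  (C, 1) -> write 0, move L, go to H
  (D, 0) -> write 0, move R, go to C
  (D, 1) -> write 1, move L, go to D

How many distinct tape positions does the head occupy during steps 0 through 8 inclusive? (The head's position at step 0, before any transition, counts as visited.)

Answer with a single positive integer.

Step 1: in state A at pos -1, read 0 -> (A,0)->write 0,move L,goto B. Now: state=B, head=-2, tape[-3..4]=01000010 (head:  ^)
Step 2: in state B at pos -2, read 1 -> (B,1)->write 0,move R,goto A. Now: state=A, head=-1, tape[-3..4]=00000010 (head:   ^)
Step 3: in state A at pos -1, read 0 -> (A,0)->write 0,move L,goto B. Now: state=B, head=-2, tape[-3..4]=00000010 (head:  ^)
Step 4: in state B at pos -2, read 0 -> (B,0)->write 0,move R,goto C. Now: state=C, head=-1, tape[-3..4]=00000010 (head:   ^)
Step 5: in state C at pos -1, read 0 -> (C,0)->write 0,move R,goto D. Now: state=D, head=0, tape[-3..4]=00000010 (head:    ^)
Step 6: in state D at pos 0, read 0 -> (D,0)->write 0,move R,goto C. Now: state=C, head=1, tape[-3..4]=00000010 (head:     ^)
Step 7: in state C at pos 1, read 0 -> (C,0)->write 0,move R,goto D. Now: state=D, head=2, tape[-3..4]=00000010 (head:      ^)
Step 8: in state D at pos 2, read 0 -> (D,0)->write 0,move R,goto C. Now: state=C, head=3, tape[-3..4]=00000010 (head:       ^)
Head positions at steps 0..8: starting at -1, distinct positions visited = {-2, -1, 0, 1, 2, 3} -> 6 position(s)

Answer: 6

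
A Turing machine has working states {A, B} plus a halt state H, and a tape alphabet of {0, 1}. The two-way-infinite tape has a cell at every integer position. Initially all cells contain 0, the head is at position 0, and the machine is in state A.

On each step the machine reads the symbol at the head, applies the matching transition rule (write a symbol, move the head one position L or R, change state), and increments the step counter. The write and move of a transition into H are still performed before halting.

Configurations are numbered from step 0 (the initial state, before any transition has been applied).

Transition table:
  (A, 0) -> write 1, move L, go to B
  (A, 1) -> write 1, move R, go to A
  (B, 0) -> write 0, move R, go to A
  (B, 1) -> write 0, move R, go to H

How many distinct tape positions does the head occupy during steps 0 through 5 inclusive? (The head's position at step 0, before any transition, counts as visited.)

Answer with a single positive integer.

Answer: 3

Derivation:
Step 1: in state A at pos 0, read 0 -> (A,0)->write 1,move L,goto B. Now: state=B, head=-1, tape[-2..1]=0010 (head:  ^)
Step 2: in state B at pos -1, read 0 -> (B,0)->write 0,move R,goto A. Now: state=A, head=0, tape[-2..1]=0010 (head:   ^)
Step 3: in state A at pos 0, read 1 -> (A,1)->write 1,move R,goto A. Now: state=A, head=1, tape[-2..2]=00100 (head:    ^)
Step 4: in state A at pos 1, read 0 -> (A,0)->write 1,move L,goto B. Now: state=B, head=0, tape[-2..2]=00110 (head:   ^)
Step 5: in state B at pos 0, read 1 -> (B,1)->write 0,move R,goto H. Now: state=H, head=1, tape[-2..2]=00010 (head:    ^)
Head positions at steps 0..5: starting at 0, distinct positions visited = {-1, 0, 1} -> 3 position(s)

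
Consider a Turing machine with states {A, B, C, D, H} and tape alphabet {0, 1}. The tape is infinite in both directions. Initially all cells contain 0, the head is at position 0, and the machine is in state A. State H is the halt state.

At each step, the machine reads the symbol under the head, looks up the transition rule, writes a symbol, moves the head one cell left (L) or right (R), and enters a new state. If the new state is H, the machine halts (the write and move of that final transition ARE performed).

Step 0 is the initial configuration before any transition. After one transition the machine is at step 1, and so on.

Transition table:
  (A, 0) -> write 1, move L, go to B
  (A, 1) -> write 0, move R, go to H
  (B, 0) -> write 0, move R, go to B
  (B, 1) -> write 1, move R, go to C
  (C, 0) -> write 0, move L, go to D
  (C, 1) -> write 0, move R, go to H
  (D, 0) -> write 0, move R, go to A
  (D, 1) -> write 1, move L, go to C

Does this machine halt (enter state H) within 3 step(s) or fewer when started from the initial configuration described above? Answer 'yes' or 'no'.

Step 1: in state A at pos 0, read 0 -> (A,0)->write 1,move L,goto B. Now: state=B, head=-1, tape[-2..1]=0010 (head:  ^)
Step 2: in state B at pos -1, read 0 -> (B,0)->write 0,move R,goto B. Now: state=B, head=0, tape[-2..1]=0010 (head:   ^)
Step 3: in state B at pos 0, read 1 -> (B,1)->write 1,move R,goto C. Now: state=C, head=1, tape[-2..2]=00100 (head:    ^)
After 3 step(s): state = C (not H) -> not halted within 3 -> no

Answer: no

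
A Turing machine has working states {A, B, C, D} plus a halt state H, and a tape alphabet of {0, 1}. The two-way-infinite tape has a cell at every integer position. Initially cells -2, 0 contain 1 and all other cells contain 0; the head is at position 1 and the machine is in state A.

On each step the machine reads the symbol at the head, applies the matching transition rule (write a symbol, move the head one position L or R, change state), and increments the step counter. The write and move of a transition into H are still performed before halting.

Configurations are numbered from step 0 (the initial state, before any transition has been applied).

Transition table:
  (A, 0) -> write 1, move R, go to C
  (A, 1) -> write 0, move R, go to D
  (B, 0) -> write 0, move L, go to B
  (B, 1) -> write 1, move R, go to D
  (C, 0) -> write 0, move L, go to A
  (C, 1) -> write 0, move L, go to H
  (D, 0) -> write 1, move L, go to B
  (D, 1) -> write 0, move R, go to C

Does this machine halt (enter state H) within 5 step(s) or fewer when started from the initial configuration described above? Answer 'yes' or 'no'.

Answer: no

Derivation:
Step 1: in state A at pos 1, read 0 -> (A,0)->write 1,move R,goto C. Now: state=C, head=2, tape[-3..3]=0101100 (head:      ^)
Step 2: in state C at pos 2, read 0 -> (C,0)->write 0,move L,goto A. Now: state=A, head=1, tape[-3..3]=0101100 (head:     ^)
Step 3: in state A at pos 1, read 1 -> (A,1)->write 0,move R,goto D. Now: state=D, head=2, tape[-3..3]=0101000 (head:      ^)
Step 4: in state D at pos 2, read 0 -> (D,0)->write 1,move L,goto B. Now: state=B, head=1, tape[-3..3]=0101010 (head:     ^)
Step 5: in state B at pos 1, read 0 -> (B,0)->write 0,move L,goto B. Now: state=B, head=0, tape[-3..3]=0101010 (head:    ^)
After 5 step(s): state = B (not H) -> not halted within 5 -> no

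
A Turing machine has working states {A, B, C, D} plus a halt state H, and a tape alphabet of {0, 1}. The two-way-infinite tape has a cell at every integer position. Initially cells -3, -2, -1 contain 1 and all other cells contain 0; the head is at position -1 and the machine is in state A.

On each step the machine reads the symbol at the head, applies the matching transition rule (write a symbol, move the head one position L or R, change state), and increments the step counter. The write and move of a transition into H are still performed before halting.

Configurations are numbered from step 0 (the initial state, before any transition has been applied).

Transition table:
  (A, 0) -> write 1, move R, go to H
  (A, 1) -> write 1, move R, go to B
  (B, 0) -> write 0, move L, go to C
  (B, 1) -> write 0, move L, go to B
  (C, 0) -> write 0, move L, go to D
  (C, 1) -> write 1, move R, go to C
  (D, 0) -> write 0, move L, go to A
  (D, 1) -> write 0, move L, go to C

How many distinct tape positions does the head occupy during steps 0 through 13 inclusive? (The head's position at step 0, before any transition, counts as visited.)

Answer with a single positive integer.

Answer: 7

Derivation:
Step 1: in state A at pos -1, read 1 -> (A,1)->write 1,move R,goto B. Now: state=B, head=0, tape[-4..1]=011100 (head:     ^)
Step 2: in state B at pos 0, read 0 -> (B,0)->write 0,move L,goto C. Now: state=C, head=-1, tape[-4..1]=011100 (head:    ^)
Step 3: in state C at pos -1, read 1 -> (C,1)->write 1,move R,goto C. Now: state=C, head=0, tape[-4..1]=011100 (head:     ^)
Step 4: in state C at pos 0, read 0 -> (C,0)->write 0,move L,goto D. Now: state=D, head=-1, tape[-4..1]=011100 (head:    ^)
Step 5: in state D at pos -1, read 1 -> (D,1)->write 0,move L,goto C. Now: state=C, head=-2, tape[-4..1]=011000 (head:   ^)
Step 6: in state C at pos -2, read 1 -> (C,1)->write 1,move R,goto C. Now: state=C, head=-1, tape[-4..1]=011000 (head:    ^)
Step 7: in state C at pos -1, read 0 -> (C,0)->write 0,move L,goto D. Now: state=D, head=-2, tape[-4..1]=011000 (head:   ^)
Step 8: in state D at pos -2, read 1 -> (D,1)->write 0,move L,goto C. Now: state=C, head=-3, tape[-4..1]=010000 (head:  ^)
Step 9: in state C at pos -3, read 1 -> (C,1)->write 1,move R,goto C. Now: state=C, head=-2, tape[-4..1]=010000 (head:   ^)
Step 10: in state C at pos -2, read 0 -> (C,0)->write 0,move L,goto D. Now: state=D, head=-3, tape[-4..1]=010000 (head:  ^)
Step 11: in state D at pos -3, read 1 -> (D,1)->write 0,move L,goto C. Now: state=C, head=-4, tape[-5..1]=0000000 (head:  ^)
Step 12: in state C at pos -4, read 0 -> (C,0)->write 0,move L,goto D. Now: state=D, head=-5, tape[-6..1]=00000000 (head:  ^)
Step 13: in state D at pos -5, read 0 -> (D,0)->write 0,move L,goto A. Now: state=A, head=-6, tape[-7..1]=000000000 (head:  ^)
Head positions at steps 0..13: starting at -1, distinct positions visited = {-6, -5, -4, -3, -2, -1, 0} -> 7 position(s)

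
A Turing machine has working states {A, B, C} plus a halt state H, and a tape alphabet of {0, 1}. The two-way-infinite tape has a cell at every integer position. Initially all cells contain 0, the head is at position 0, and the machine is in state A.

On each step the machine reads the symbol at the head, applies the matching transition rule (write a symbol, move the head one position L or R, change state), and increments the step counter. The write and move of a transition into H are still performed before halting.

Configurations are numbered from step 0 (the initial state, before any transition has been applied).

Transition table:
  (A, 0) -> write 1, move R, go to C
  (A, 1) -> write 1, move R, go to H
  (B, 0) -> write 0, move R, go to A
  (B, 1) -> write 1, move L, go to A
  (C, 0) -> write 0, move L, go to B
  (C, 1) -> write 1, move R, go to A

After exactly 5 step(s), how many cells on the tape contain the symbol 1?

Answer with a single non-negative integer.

Answer: 2

Derivation:
Step 1: in state A at pos 0, read 0 -> (A,0)->write 1,move R,goto C. Now: state=C, head=1, tape[-1..2]=0100 (head:   ^)
Step 2: in state C at pos 1, read 0 -> (C,0)->write 0,move L,goto B. Now: state=B, head=0, tape[-1..2]=0100 (head:  ^)
Step 3: in state B at pos 0, read 1 -> (B,1)->write 1,move L,goto A. Now: state=A, head=-1, tape[-2..2]=00100 (head:  ^)
Step 4: in state A at pos -1, read 0 -> (A,0)->write 1,move R,goto C. Now: state=C, head=0, tape[-2..2]=01100 (head:   ^)
Step 5: in state C at pos 0, read 1 -> (C,1)->write 1,move R,goto A. Now: state=A, head=1, tape[-2..2]=01100 (head:    ^)
Cells containing 1 after step 5: {-1, 0} -> 2 cell(s)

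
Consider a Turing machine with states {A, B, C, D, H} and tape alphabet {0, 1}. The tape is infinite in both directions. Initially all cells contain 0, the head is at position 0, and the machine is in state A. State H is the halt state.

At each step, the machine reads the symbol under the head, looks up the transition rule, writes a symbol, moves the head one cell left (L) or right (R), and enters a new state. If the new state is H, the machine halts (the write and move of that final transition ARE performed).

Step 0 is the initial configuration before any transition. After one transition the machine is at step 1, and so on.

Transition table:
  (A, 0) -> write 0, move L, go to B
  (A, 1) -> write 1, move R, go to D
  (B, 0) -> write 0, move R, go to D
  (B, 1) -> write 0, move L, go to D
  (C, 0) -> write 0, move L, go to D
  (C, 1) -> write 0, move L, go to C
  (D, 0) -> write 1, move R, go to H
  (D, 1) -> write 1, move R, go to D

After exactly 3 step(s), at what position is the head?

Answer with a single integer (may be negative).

Step 1: in state A at pos 0, read 0 -> (A,0)->write 0,move L,goto B. Now: state=B, head=-1, tape[-2..1]=0000 (head:  ^)
Step 2: in state B at pos -1, read 0 -> (B,0)->write 0,move R,goto D. Now: state=D, head=0, tape[-2..1]=0000 (head:   ^)
Step 3: in state D at pos 0, read 0 -> (D,0)->write 1,move R,goto H. Now: state=H, head=1, tape[-2..2]=00100 (head:    ^)

Answer: 1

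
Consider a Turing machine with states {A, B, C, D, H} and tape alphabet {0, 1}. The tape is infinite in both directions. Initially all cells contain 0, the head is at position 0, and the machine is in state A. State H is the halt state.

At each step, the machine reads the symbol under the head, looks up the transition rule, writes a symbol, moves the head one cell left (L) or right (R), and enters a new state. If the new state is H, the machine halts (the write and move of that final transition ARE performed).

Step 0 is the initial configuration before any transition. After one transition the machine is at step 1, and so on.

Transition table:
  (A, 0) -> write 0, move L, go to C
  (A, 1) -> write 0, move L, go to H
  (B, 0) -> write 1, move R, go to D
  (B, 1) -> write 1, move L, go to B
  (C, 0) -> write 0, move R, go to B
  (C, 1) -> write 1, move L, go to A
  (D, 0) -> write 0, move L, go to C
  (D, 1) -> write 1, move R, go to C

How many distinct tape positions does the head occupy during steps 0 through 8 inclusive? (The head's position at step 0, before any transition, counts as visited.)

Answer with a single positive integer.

Answer: 4

Derivation:
Step 1: in state A at pos 0, read 0 -> (A,0)->write 0,move L,goto C. Now: state=C, head=-1, tape[-2..1]=0000 (head:  ^)
Step 2: in state C at pos -1, read 0 -> (C,0)->write 0,move R,goto B. Now: state=B, head=0, tape[-2..1]=0000 (head:   ^)
Step 3: in state B at pos 0, read 0 -> (B,0)->write 1,move R,goto D. Now: state=D, head=1, tape[-2..2]=00100 (head:    ^)
Step 4: in state D at pos 1, read 0 -> (D,0)->write 0,move L,goto C. Now: state=C, head=0, tape[-2..2]=00100 (head:   ^)
Step 5: in state C at pos 0, read 1 -> (C,1)->write 1,move L,goto A. Now: state=A, head=-1, tape[-2..2]=00100 (head:  ^)
Step 6: in state A at pos -1, read 0 -> (A,0)->write 0,move L,goto C. Now: state=C, head=-2, tape[-3..2]=000100 (head:  ^)
Step 7: in state C at pos -2, read 0 -> (C,0)->write 0,move R,goto B. Now: state=B, head=-1, tape[-3..2]=000100 (head:   ^)
Step 8: in state B at pos -1, read 0 -> (B,0)->write 1,move R,goto D. Now: state=D, head=0, tape[-3..2]=001100 (head:    ^)
Head positions at steps 0..8: starting at 0, distinct positions visited = {-2, -1, 0, 1} -> 4 position(s)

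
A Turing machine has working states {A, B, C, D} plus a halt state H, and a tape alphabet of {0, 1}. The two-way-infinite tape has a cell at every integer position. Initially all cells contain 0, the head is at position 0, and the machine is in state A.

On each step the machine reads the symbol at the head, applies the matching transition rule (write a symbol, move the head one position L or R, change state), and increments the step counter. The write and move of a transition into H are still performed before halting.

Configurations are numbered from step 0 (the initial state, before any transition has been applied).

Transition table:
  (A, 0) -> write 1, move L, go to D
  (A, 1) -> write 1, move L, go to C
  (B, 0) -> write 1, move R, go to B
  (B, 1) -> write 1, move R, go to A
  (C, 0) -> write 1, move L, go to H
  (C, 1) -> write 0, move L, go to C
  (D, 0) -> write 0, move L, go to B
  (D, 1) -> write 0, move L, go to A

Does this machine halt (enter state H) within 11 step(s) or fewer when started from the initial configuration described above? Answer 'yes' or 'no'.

Step 1: in state A at pos 0, read 0 -> (A,0)->write 1,move L,goto D. Now: state=D, head=-1, tape[-2..1]=0010 (head:  ^)
Step 2: in state D at pos -1, read 0 -> (D,0)->write 0,move L,goto B. Now: state=B, head=-2, tape[-3..1]=00010 (head:  ^)
Step 3: in state B at pos -2, read 0 -> (B,0)->write 1,move R,goto B. Now: state=B, head=-1, tape[-3..1]=01010 (head:   ^)
Step 4: in state B at pos -1, read 0 -> (B,0)->write 1,move R,goto B. Now: state=B, head=0, tape[-3..1]=01110 (head:    ^)
Step 5: in state B at pos 0, read 1 -> (B,1)->write 1,move R,goto A. Now: state=A, head=1, tape[-3..2]=011100 (head:     ^)
Step 6: in state A at pos 1, read 0 -> (A,0)->write 1,move L,goto D. Now: state=D, head=0, tape[-3..2]=011110 (head:    ^)
Step 7: in state D at pos 0, read 1 -> (D,1)->write 0,move L,goto A. Now: state=A, head=-1, tape[-3..2]=011010 (head:   ^)
Step 8: in state A at pos -1, read 1 -> (A,1)->write 1,move L,goto C. Now: state=C, head=-2, tape[-3..2]=011010 (head:  ^)
Step 9: in state C at pos -2, read 1 -> (C,1)->write 0,move L,goto C. Now: state=C, head=-3, tape[-4..2]=0001010 (head:  ^)
Step 10: in state C at pos -3, read 0 -> (C,0)->write 1,move L,goto H. Now: state=H, head=-4, tape[-5..2]=00101010 (head:  ^)
State H reached at step 10; 10 <= 11 -> yes

Answer: yes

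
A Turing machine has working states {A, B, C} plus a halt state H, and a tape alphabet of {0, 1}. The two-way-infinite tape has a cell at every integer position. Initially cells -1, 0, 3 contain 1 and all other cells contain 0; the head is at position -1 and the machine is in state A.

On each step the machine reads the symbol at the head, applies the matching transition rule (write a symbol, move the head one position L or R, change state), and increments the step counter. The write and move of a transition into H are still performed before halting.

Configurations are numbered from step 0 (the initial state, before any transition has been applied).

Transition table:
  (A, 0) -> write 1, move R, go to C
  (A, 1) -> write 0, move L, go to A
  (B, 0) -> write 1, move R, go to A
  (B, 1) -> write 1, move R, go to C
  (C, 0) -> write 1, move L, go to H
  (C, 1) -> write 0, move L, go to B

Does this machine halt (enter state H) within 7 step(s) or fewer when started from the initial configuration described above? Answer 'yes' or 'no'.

Answer: yes

Derivation:
Step 1: in state A at pos -1, read 1 -> (A,1)->write 0,move L,goto A. Now: state=A, head=-2, tape[-3..4]=00010010 (head:  ^)
Step 2: in state A at pos -2, read 0 -> (A,0)->write 1,move R,goto C. Now: state=C, head=-1, tape[-3..4]=01010010 (head:   ^)
Step 3: in state C at pos -1, read 0 -> (C,0)->write 1,move L,goto H. Now: state=H, head=-2, tape[-3..4]=01110010 (head:  ^)
State H reached at step 3; 3 <= 7 -> yes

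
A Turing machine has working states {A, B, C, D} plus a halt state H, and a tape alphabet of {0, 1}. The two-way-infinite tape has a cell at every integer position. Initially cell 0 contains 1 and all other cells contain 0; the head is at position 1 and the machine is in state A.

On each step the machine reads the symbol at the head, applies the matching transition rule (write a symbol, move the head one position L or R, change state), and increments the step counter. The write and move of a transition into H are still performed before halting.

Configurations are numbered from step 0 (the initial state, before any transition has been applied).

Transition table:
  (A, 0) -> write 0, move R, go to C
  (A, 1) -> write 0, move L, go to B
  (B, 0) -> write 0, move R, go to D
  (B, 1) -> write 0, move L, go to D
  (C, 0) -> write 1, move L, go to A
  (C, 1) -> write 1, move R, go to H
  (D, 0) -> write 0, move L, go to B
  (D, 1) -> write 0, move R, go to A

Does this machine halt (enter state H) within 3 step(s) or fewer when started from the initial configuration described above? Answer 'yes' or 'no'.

Step 1: in state A at pos 1, read 0 -> (A,0)->write 0,move R,goto C. Now: state=C, head=2, tape[-1..3]=01000 (head:    ^)
Step 2: in state C at pos 2, read 0 -> (C,0)->write 1,move L,goto A. Now: state=A, head=1, tape[-1..3]=01010 (head:   ^)
Step 3: in state A at pos 1, read 0 -> (A,0)->write 0,move R,goto C. Now: state=C, head=2, tape[-1..3]=01010 (head:    ^)
After 3 step(s): state = C (not H) -> not halted within 3 -> no

Answer: no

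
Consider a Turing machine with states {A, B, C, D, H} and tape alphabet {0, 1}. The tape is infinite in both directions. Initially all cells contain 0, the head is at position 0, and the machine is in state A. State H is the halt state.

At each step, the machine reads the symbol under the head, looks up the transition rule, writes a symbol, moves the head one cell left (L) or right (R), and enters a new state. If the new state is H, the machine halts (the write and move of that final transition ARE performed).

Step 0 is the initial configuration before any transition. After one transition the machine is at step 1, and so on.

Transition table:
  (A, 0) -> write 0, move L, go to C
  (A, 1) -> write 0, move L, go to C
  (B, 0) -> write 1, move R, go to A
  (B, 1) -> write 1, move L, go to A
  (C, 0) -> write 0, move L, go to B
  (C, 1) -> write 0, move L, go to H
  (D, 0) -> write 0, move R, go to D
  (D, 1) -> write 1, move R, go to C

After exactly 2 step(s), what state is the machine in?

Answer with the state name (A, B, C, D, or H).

Step 1: in state A at pos 0, read 0 -> (A,0)->write 0,move L,goto C. Now: state=C, head=-1, tape[-2..1]=0000 (head:  ^)
Step 2: in state C at pos -1, read 0 -> (C,0)->write 0,move L,goto B. Now: state=B, head=-2, tape[-3..1]=00000 (head:  ^)

Answer: B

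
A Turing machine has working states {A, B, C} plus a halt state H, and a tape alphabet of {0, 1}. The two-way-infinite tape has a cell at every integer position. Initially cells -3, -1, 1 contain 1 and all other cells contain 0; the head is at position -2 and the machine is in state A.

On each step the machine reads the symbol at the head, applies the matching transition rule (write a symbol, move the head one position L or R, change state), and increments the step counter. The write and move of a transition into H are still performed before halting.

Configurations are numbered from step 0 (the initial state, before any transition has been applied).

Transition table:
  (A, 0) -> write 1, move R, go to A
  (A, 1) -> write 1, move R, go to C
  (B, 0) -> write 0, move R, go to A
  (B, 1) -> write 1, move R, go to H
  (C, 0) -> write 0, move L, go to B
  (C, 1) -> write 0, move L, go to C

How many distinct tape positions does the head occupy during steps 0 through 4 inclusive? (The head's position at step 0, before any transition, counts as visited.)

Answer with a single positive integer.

Answer: 3

Derivation:
Step 1: in state A at pos -2, read 0 -> (A,0)->write 1,move R,goto A. Now: state=A, head=-1, tape[-4..2]=0111010 (head:    ^)
Step 2: in state A at pos -1, read 1 -> (A,1)->write 1,move R,goto C. Now: state=C, head=0, tape[-4..2]=0111010 (head:     ^)
Step 3: in state C at pos 0, read 0 -> (C,0)->write 0,move L,goto B. Now: state=B, head=-1, tape[-4..2]=0111010 (head:    ^)
Step 4: in state B at pos -1, read 1 -> (B,1)->write 1,move R,goto H. Now: state=H, head=0, tape[-4..2]=0111010 (head:     ^)
Head positions at steps 0..4: starting at -2, distinct positions visited = {-2, -1, 0} -> 3 position(s)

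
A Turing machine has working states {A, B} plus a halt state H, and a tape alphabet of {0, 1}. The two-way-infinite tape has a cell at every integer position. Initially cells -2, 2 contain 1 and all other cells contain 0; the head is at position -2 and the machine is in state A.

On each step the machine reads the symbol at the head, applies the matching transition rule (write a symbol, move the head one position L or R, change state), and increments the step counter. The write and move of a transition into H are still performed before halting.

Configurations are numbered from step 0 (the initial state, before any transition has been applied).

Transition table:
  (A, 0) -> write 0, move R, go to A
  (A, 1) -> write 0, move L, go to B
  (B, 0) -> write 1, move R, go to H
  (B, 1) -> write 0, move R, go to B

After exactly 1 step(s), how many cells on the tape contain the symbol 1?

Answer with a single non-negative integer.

Step 1: in state A at pos -2, read 1 -> (A,1)->write 0,move L,goto B. Now: state=B, head=-3, tape[-4..3]=00000010 (head:  ^)
Cells containing 1 after step 1: {2} -> 1 cell(s)

Answer: 1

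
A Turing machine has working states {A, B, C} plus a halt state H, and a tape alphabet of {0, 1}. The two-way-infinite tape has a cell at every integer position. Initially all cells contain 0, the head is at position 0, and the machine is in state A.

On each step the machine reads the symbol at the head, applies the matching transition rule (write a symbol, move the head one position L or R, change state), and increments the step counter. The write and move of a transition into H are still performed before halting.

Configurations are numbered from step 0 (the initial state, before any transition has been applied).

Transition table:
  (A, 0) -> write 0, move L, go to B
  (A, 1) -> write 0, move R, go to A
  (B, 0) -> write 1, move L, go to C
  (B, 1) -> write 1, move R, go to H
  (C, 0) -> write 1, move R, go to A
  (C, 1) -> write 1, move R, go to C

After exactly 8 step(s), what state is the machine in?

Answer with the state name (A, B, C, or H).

Answer: C

Derivation:
Step 1: in state A at pos 0, read 0 -> (A,0)->write 0,move L,goto B. Now: state=B, head=-1, tape[-2..1]=0000 (head:  ^)
Step 2: in state B at pos -1, read 0 -> (B,0)->write 1,move L,goto C. Now: state=C, head=-2, tape[-3..1]=00100 (head:  ^)
Step 3: in state C at pos -2, read 0 -> (C,0)->write 1,move R,goto A. Now: state=A, head=-1, tape[-3..1]=01100 (head:   ^)
Step 4: in state A at pos -1, read 1 -> (A,1)->write 0,move R,goto A. Now: state=A, head=0, tape[-3..1]=01000 (head:    ^)
Step 5: in state A at pos 0, read 0 -> (A,0)->write 0,move L,goto B. Now: state=B, head=-1, tape[-3..1]=01000 (head:   ^)
Step 6: in state B at pos -1, read 0 -> (B,0)->write 1,move L,goto C. Now: state=C, head=-2, tape[-3..1]=01100 (head:  ^)
Step 7: in state C at pos -2, read 1 -> (C,1)->write 1,move R,goto C. Now: state=C, head=-1, tape[-3..1]=01100 (head:   ^)
Step 8: in state C at pos -1, read 1 -> (C,1)->write 1,move R,goto C. Now: state=C, head=0, tape[-3..1]=01100 (head:    ^)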